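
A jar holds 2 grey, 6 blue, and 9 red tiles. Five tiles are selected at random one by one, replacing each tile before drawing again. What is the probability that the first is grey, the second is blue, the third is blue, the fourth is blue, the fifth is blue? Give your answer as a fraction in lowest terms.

2592/1419857

Multiply the conditional probability of each draw in order, with replacement (the composition resets each draw).
P = (2/17) · (6/17) · (6/17) · (6/17) · (6/17) = 2592/1419857 ≈ 0.0018.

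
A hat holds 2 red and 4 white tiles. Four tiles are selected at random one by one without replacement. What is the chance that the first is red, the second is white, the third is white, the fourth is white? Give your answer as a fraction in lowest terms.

2/15

Multiply the conditional probability of each draw in order, without replacement, so each draw removes one from its color and from the total.
P = (2/6) · (4/5) · (3/4) · (2/3) = 2/15 ≈ 0.1333.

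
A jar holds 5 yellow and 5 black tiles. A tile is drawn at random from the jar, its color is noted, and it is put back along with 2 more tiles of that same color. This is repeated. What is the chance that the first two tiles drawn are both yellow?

7/24

After a yellow draw the jar holds 7 yellow out of 12.
P = (5/10)·(7/12) = 7/24 ≈ 0.2917.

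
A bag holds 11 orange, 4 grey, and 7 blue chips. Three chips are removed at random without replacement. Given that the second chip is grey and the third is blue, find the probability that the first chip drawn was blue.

3/10

P(first=blue and the second chip is grey and the third is blue) = (7/22)·(4/21)·(6/20) = 1/55.
P(E) = Σ over first color = 1/30 + 1/110 + 1/55 = 2/33.
By Bayes, P(first=blue | E) = 1/55 / 2/33 = 3/10 ≈ 0.3000.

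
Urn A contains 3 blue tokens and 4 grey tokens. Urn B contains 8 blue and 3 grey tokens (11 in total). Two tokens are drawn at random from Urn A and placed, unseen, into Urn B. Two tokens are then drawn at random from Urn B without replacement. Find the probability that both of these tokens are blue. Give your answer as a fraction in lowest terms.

35/78

Condition on how many of the transferred tokens are blue (from Urn A: 3 blue of 7; then Urn B has 13 total).
  0 blue: C(3,0)C(4,2)/C(7,2) = 2/7; then P = C(8,2)/C(13,2) = 14/39
  1 blue: C(3,1)C(4,1)/C(7,2) = 4/7; then P = C(9,2)/C(13,2) = 6/13
  2 blue: C(3,2)C(4,0)/C(7,2) = 1/7; then P = C(10,2)/C(13,2) = 15/26
P(both blue) = 35/78 ≈ 0.4487.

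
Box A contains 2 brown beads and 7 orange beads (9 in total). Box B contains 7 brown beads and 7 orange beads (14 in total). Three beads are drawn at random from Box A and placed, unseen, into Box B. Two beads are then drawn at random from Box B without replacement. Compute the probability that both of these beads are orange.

Condition on how many of the transferred beads are orange (from Box A: 7 orange of 9; then Box B has 17 total).
  1 orange: C(7,1)C(2,2)/C(9,3) = 1/12; then P = C(8,2)/C(17,2) = 7/34
  2 orange: C(7,2)C(2,1)/C(9,3) = 1/2; then P = C(9,2)/C(17,2) = 9/34
  3 orange: C(7,3)C(2,0)/C(9,3) = 5/12; then P = C(10,2)/C(17,2) = 45/136
P(both orange) = 469/1632 ≈ 0.2874.

469/1632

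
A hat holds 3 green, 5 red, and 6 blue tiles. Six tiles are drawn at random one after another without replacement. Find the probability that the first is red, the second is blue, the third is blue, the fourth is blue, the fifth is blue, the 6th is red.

10/3003

Multiply the conditional probability of each draw in order, without replacement, so each draw removes one from its color and from the total.
P = (5/14) · (6/13) · (5/12) · (4/11) · (3/10) · (4/9) = 10/3003 ≈ 0.0033.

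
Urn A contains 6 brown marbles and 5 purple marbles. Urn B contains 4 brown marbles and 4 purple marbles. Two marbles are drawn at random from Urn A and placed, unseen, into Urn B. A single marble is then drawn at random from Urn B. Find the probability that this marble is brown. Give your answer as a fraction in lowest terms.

Condition on how many of the transferred marbles are brown (from Urn A: 6 brown of 11; then Urn B has 10 total).
  0 brown: C(6,0)C(5,2)/C(11,2) = 2/11; then P = 4/10
  1 brown: C(6,1)C(5,1)/C(11,2) = 6/11; then P = 5/10
  2 brown: C(6,2)C(5,0)/C(11,2) = 3/11; then P = 6/10
P(brown from Urn B) = 28/55 ≈ 0.5091.

28/55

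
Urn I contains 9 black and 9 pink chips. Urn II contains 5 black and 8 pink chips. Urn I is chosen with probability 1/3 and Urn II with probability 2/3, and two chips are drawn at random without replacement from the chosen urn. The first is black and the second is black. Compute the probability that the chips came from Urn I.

P(E | Urn I) = 4/17; P(E | Urn II) = 5/39.
P(E) = 1/3·4/17 + 2/3·5/39 = 326/1989.
By Bayes' rule, P(Urn I | E) = 4/51 / 326/1989 = 78/163 ≈ 0.4785.

78/163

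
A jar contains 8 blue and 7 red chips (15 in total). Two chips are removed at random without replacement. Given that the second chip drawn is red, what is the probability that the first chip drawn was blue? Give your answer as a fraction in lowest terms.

4/7

P(first=blue and the second chip drawn is red) = (8/15)·(7/14) = 4/15.
P(the second chip drawn is red) = Σ over first color = 4/15 + 1/5 = 7/15.
By Bayes, P(first=blue | the second chip drawn is red) = 4/15 / 7/15 = 4/7 ≈ 0.5714.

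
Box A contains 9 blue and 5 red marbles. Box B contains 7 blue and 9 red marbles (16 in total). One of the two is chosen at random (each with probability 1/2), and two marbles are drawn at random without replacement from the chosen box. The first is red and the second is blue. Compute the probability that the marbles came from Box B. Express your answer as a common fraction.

P(E | Box A) = 45/182; P(E | Box B) = 21/80.
P(E) = 1/2·45/182 + 1/2·21/80 = 3711/14560.
By Bayes' rule, P(Box B | E) = 21/160 / 3711/14560 = 637/1237 ≈ 0.5150.

637/1237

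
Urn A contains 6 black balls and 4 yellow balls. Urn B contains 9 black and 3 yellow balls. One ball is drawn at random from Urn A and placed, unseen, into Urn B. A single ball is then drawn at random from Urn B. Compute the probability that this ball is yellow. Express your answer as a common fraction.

Condition on how many of the transferred balls are yellow (from Urn A: 4 yellow of 10; then Urn B has 13 total).
  0 yellow: C(4,0)C(6,1)/C(10,1) = 3/5; then P = 3/13
  1 yellow: C(4,1)C(6,0)/C(10,1) = 2/5; then P = 4/13
P(yellow from Urn B) = 17/65 ≈ 0.2615.

17/65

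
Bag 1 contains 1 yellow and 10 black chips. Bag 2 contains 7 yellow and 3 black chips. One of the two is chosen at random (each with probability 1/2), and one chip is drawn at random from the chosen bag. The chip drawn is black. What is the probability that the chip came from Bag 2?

P(black | Bag 1) = 10/11; P(black | Bag 2) = 3/10.
P(black) = 1/2·10/11 + 1/2·3/10 = 133/220.
By Bayes' rule, P(Bag 2 | black) = 3/20 / 133/220 = 33/133 ≈ 0.2481.

33/133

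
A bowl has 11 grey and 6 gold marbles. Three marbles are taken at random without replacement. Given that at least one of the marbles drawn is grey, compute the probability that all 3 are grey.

P(all 3 grey) = C(11,3)/C(17,3) = 33/136; P(at least one grey) = 1 − C(6,3)/C(17,3) = 33/34.
Since 'all 3 grey' ⊆ 'at least one grey', P(all 3 | at least one) = 33/136 / 33/34 = 1/4 ≈ 0.2500.

1/4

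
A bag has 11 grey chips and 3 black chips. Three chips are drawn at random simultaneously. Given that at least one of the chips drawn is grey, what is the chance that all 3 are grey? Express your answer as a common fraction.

P(all 3 grey) = C(11,3)/C(14,3) = 165/364; P(at least one grey) = 1 − C(3,3)/C(14,3) = 363/364.
Since 'all 3 grey' ⊆ 'at least one grey', P(all 3 | at least one) = 165/364 / 363/364 = 5/11 ≈ 0.4545.

5/11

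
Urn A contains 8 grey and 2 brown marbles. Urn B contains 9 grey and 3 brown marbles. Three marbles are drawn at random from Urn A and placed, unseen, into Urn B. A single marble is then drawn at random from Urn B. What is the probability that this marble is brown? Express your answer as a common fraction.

6/25

Condition on how many of the transferred marbles are brown (from Urn A: 2 brown of 10; then Urn B has 15 total).
  0 brown: C(2,0)C(8,3)/C(10,3) = 7/15; then P = 3/15
  1 brown: C(2,1)C(8,2)/C(10,3) = 7/15; then P = 4/15
  2 brown: C(2,2)C(8,1)/C(10,3) = 1/15; then P = 5/15
P(brown from Urn B) = 6/25 ≈ 0.2400.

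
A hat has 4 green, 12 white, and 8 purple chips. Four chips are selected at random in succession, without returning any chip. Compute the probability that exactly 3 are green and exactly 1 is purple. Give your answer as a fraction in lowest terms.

Unordered draws without replacement: count favorable combinations over C(24,4).
Favorable = C(4,3) · C(12,0) · C(8,1) = 32; total = C(24,4) = 10626.
P = 32/10626 = 16/5313 ≈ 0.0030.

16/5313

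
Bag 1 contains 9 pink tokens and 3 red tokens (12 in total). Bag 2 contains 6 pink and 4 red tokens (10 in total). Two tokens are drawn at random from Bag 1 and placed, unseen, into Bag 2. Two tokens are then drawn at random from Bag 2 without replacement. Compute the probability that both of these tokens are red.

59/484

Condition on how many of the transferred tokens are red (from Bag 1: 3 red of 12; then Bag 2 has 12 total).
  0 red: C(3,0)C(9,2)/C(12,2) = 6/11; then P = C(4,2)/C(12,2) = 1/11
  1 red: C(3,1)C(9,1)/C(12,2) = 9/22; then P = C(5,2)/C(12,2) = 5/33
  2 red: C(3,2)C(9,0)/C(12,2) = 1/22; then P = C(6,2)/C(12,2) = 5/22
P(both red) = 59/484 ≈ 0.1219.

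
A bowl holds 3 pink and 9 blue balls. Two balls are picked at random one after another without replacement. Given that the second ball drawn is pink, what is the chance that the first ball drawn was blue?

P(first=blue and the second ball drawn is pink) = (9/12)·(3/11) = 9/44.
P(the second ball drawn is pink) = Σ over first color = 1/22 + 9/44 = 1/4.
By Bayes, P(first=blue | the second ball drawn is pink) = 9/44 / 1/4 = 9/11 ≈ 0.8182.

9/11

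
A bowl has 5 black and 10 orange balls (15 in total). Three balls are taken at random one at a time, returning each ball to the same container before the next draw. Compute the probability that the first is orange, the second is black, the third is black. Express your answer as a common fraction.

Multiply the conditional probability of each draw in order, with replacement (the composition resets each draw).
P = (10/15) · (5/15) · (5/15) = 2/27 ≈ 0.0741.

2/27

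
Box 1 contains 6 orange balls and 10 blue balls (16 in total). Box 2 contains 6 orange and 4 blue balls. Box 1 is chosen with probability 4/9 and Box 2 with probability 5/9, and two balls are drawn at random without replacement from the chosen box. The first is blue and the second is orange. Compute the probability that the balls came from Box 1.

3/7

P(E | Box 1) = 1/4; P(E | Box 2) = 4/15.
P(E) = 4/9·1/4 + 5/9·4/15 = 7/27.
By Bayes' rule, P(Box 1 | E) = 1/9 / 7/27 = 3/7 ≈ 0.4286.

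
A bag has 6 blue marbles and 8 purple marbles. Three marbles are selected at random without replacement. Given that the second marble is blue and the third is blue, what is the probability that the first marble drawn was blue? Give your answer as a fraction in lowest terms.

1/3

P(first=blue and the second marble is blue and the third is blue) = (6/14)·(5/13)·(4/12) = 5/91.
P(E) = Σ over first color = 5/91 + 10/91 = 15/91.
By Bayes, P(first=blue | E) = 5/91 / 15/91 = 1/3 ≈ 0.3333.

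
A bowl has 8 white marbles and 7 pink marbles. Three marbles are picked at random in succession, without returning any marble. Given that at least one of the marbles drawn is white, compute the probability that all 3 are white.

2/15

P(all 3 white) = C(8,3)/C(15,3) = 8/65; P(at least one white) = 1 − C(7,3)/C(15,3) = 12/13.
Since 'all 3 white' ⊆ 'at least one white', P(all 3 | at least one) = 8/65 / 12/13 = 2/15 ≈ 0.1333.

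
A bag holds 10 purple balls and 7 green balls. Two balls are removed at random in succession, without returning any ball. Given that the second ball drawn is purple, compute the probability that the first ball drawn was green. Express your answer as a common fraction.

P(first=green and the second ball drawn is purple) = (7/17)·(10/16) = 35/136.
P(the second ball drawn is purple) = Σ over first color = 45/136 + 35/136 = 10/17.
By Bayes, P(first=green | the second ball drawn is purple) = 35/136 / 10/17 = 7/16 ≈ 0.4375.

7/16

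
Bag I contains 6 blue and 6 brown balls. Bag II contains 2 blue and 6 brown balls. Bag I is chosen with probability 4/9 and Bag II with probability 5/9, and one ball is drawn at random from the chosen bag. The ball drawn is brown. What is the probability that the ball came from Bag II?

15/23

P(brown | Bag I) = 1/2; P(brown | Bag II) = 3/4.
P(brown) = 4/9·1/2 + 5/9·3/4 = 23/36.
By Bayes' rule, P(Bag II | brown) = 5/12 / 23/36 = 15/23 ≈ 0.6522.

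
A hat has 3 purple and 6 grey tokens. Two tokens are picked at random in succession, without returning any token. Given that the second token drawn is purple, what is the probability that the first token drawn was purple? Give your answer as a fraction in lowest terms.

1/4

P(first=purple and the second token drawn is purple) = (3/9)·(2/8) = 1/12.
P(the second token drawn is purple) = Σ over first color = 1/12 + 1/4 = 1/3.
By Bayes, P(first=purple | the second token drawn is purple) = 1/12 / 1/3 = 1/4 ≈ 0.2500.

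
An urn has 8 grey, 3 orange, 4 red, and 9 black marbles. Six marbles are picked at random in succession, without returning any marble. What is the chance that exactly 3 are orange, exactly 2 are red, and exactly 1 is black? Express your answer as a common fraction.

Unordered draws without replacement: count favorable combinations over C(24,6).
Favorable = C(8,0) · C(3,3) · C(4,2) · C(9,1) = 54; total = C(24,6) = 134596.
P = 54/134596 = 27/67298 ≈ 0.0004.

27/67298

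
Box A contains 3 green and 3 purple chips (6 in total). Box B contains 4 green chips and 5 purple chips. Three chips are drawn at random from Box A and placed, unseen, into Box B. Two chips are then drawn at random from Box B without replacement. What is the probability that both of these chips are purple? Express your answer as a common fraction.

181/660

Condition on how many of the transferred chips are purple (from Box A: 3 purple of 6; then Box B has 12 total).
  0 purple: C(3,0)C(3,3)/C(6,3) = 1/20; then P = C(5,2)/C(12,2) = 5/33
  1 purple: C(3,1)C(3,2)/C(6,3) = 9/20; then P = C(6,2)/C(12,2) = 5/22
  2 purple: C(3,2)C(3,1)/C(6,3) = 9/20; then P = C(7,2)/C(12,2) = 7/22
  3 purple: C(3,3)C(3,0)/C(6,3) = 1/20; then P = C(8,2)/C(12,2) = 14/33
P(both purple) = 181/660 ≈ 0.2742.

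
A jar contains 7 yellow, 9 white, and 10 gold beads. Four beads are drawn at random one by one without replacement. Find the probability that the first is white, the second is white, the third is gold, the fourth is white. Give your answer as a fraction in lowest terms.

Multiply the conditional probability of each draw in order, without replacement, so each draw removes one from its color and from the total.
P = (9/26) · (8/25) · (10/24) · (7/23) = 21/1495 ≈ 0.0140.

21/1495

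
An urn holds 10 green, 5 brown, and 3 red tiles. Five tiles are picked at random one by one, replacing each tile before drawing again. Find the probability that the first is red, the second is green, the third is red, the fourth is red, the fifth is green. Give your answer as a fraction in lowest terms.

25/17496

Multiply the conditional probability of each draw in order, with replacement (the composition resets each draw).
P = (3/18) · (10/18) · (3/18) · (3/18) · (10/18) = 25/17496 ≈ 0.0014.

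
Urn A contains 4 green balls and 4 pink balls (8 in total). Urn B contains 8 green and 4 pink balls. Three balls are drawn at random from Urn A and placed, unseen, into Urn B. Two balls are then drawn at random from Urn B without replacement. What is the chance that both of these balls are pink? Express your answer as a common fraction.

59/490

Condition on how many of the transferred balls are pink (from Urn A: 4 pink of 8; then Urn B has 15 total).
  0 pink: C(4,0)C(4,3)/C(8,3) = 1/14; then P = C(4,2)/C(15,2) = 2/35
  1 pink: C(4,1)C(4,2)/C(8,3) = 3/7; then P = C(5,2)/C(15,2) = 2/21
  2 pink: C(4,2)C(4,1)/C(8,3) = 3/7; then P = C(6,2)/C(15,2) = 1/7
  3 pink: C(4,3)C(4,0)/C(8,3) = 1/14; then P = C(7,2)/C(15,2) = 1/5
P(both pink) = 59/490 ≈ 0.1204.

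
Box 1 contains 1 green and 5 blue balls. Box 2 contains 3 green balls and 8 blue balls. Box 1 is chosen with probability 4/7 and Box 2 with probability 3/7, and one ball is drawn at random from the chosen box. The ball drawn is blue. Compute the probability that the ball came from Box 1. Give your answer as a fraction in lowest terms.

55/91

P(blue | Box 1) = 5/6; P(blue | Box 2) = 8/11.
P(blue) = 4/7·5/6 + 3/7·8/11 = 26/33.
By Bayes' rule, P(Box 1 | blue) = 10/21 / 26/33 = 55/91 ≈ 0.6044.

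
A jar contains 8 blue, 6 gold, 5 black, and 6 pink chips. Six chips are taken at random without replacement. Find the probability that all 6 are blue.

Unordered draws without replacement: count favorable combinations over C(25,6).
Favorable = C(8,6) · C(6,0) · C(5,0) · C(6,0) = 28; total = C(25,6) = 177100.
P = 28/177100 = 1/6325 ≈ 0.0002.

1/6325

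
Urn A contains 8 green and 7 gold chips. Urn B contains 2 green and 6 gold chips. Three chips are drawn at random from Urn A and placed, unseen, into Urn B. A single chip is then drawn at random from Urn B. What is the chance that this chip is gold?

Condition on how many of the transferred chips are gold (from Urn A: 7 gold of 15; then Urn B has 11 total).
  0 gold: C(7,0)C(8,3)/C(15,3) = 8/65; then P = 6/11
  1 gold: C(7,1)C(8,2)/C(15,3) = 28/65; then P = 7/11
  2 gold: C(7,2)C(8,1)/C(15,3) = 24/65; then P = 8/11
  3 gold: C(7,3)C(8,0)/C(15,3) = 1/13; then P = 9/11
P(gold from Urn B) = 37/55 ≈ 0.6727.

37/55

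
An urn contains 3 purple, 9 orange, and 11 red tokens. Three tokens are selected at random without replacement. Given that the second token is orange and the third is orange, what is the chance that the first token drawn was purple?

1/7

P(first=purple and the second token is orange and the third is orange) = (3/23)·(9/22)·(8/21) = 36/1771.
P(E) = Σ over first color = 36/1771 + 12/253 + 12/161 = 36/253.
By Bayes, P(first=purple | E) = 36/1771 / 36/253 = 1/7 ≈ 0.1429.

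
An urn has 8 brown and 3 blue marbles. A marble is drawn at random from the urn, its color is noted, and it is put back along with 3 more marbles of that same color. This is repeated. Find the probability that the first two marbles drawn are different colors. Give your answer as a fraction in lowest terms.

24/77

Either blue then brown, or brown then blue; after the first draw the total is 14.
P = (3/11)·(8/14) + (8/11)·(3/14) = 24/77 ≈ 0.3117.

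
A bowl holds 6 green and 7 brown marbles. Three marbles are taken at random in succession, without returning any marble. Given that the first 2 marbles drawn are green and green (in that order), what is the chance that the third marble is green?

4/11

After removing 2 green, the bowl has 4 green out of 11 remaining.
P(third is green | given) = 4/11 ≈ 0.3636.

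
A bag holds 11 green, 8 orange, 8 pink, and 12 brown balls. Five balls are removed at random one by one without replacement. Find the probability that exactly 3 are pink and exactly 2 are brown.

Unordered draws without replacement: count favorable combinations over C(39,5).
Favorable = C(11,0) · C(8,0) · C(8,3) · C(12,2) = 3696; total = C(39,5) = 575757.
P = 3696/575757 = 176/27417 ≈ 0.0064.

176/27417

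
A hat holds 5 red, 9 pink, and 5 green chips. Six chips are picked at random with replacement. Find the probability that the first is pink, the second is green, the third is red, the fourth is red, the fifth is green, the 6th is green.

Multiply the conditional probability of each draw in order, with replacement (the composition resets each draw).
P = (9/19) · (5/19) · (5/19) · (5/19) · (5/19) · (5/19) = 28125/47045881 ≈ 0.0006.

28125/47045881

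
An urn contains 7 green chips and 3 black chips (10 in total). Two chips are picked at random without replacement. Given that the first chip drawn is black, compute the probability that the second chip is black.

After removing 1 black, the urn has 2 black out of 9 remaining.
P(second is black | given) = 2/9 ≈ 0.2222.

2/9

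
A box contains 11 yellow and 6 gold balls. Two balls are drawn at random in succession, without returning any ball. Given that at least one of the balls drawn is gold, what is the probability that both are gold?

5/27

P(both gold) = C(6,2)/C(17,2) = 15/136; P(at least one gold) = 1 − C(11,2)/C(17,2) = 81/136.
Since 'both gold' ⊆ 'at least one gold', P(both | at least one) = 15/136 / 81/136 = 5/27 ≈ 0.1852.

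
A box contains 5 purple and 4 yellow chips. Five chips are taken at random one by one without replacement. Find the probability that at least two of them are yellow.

5/6

Sum the hypergeometric tail for j = 2,…,4 yellow chips.
Favorable = C(4,2)·C(5,3) + C(4,3)·C(5,2) + C(4,4)·C(5,1) = 105; total = C(9,5) = 126.
P = 105/126 = 5/6 ≈ 0.8333.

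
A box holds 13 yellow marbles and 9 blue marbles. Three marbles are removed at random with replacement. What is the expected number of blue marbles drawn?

By linearity of expectation, E[X] = Σ P(draw i is blue); each independent draw has P(blue) = 9/22.
E[X] = 3 · 9/22 = 27/22 ≈ 1.2273.

27/22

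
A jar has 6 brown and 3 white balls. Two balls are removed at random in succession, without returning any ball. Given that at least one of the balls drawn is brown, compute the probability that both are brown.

P(both brown) = C(6,2)/C(9,2) = 5/12; P(at least one brown) = 1 − C(3,2)/C(9,2) = 11/12.
Since 'both brown' ⊆ 'at least one brown', P(both | at least one) = 5/12 / 11/12 = 5/11 ≈ 0.4545.

5/11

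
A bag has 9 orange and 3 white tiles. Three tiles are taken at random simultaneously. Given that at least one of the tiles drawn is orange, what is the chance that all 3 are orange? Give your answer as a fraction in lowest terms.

P(all 3 orange) = C(9,3)/C(12,3) = 21/55; P(at least one orange) = 1 − C(3,3)/C(12,3) = 219/220.
Since 'all 3 orange' ⊆ 'at least one orange', P(all 3 | at least one) = 21/55 / 219/220 = 28/73 ≈ 0.3836.

28/73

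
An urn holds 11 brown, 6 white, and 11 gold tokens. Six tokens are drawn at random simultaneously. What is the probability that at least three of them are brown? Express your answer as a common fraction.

1969/4485

Sum the hypergeometric tail for j = 3,…,6 brown tokens.
Favorable = C(11,3)·C(17,3) + C(11,4)·C(17,2) + C(11,5)·C(17,1) + C(11,6)·C(17,0) = 165396; total = C(28,6) = 376740.
P = 165396/376740 = 1969/4485 ≈ 0.4390.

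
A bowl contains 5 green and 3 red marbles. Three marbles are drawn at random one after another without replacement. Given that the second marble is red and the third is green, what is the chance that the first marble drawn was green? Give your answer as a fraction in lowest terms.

2/3

P(first=green and the second marble is red and the third is green) = (5/8)·(3/7)·(4/6) = 5/28.
P(E) = Σ over first color = 5/28 + 5/56 = 15/56.
By Bayes, P(first=green | E) = 5/28 / 15/56 = 2/3 ≈ 0.6667.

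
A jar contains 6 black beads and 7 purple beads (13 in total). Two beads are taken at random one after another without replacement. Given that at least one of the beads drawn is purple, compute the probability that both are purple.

P(both purple) = C(7,2)/C(13,2) = 7/26; P(at least one purple) = 1 − C(6,2)/C(13,2) = 21/26.
Since 'both purple' ⊆ 'at least one purple', P(both | at least one) = 7/26 / 21/26 = 1/3 ≈ 0.3333.

1/3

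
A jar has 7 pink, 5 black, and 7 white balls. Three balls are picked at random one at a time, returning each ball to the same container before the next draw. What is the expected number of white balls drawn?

By linearity of expectation, E[X] = Σ P(draw i is white); each independent draw has P(white) = 7/19.
E[X] = 3 · 7/19 = 21/19 ≈ 1.1053.

21/19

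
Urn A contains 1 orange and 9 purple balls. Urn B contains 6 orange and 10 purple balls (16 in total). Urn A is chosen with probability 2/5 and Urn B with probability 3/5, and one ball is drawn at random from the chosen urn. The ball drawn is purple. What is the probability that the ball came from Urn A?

P(purple | Urn A) = 9/10; P(purple | Urn B) = 5/8.
P(purple) = 2/5·9/10 + 3/5·5/8 = 147/200.
By Bayes' rule, P(Urn A | purple) = 9/25 / 147/200 = 24/49 ≈ 0.4898.

24/49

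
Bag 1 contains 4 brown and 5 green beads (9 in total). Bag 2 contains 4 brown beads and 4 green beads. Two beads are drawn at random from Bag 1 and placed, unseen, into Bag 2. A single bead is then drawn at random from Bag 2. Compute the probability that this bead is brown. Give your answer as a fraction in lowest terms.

22/45

Condition on how many of the transferred beads are brown (from Bag 1: 4 brown of 9; then Bag 2 has 10 total).
  0 brown: C(4,0)C(5,2)/C(9,2) = 5/18; then P = 4/10
  1 brown: C(4,1)C(5,1)/C(9,2) = 5/9; then P = 5/10
  2 brown: C(4,2)C(5,0)/C(9,2) = 1/6; then P = 6/10
P(brown from Bag 2) = 22/45 ≈ 0.4889.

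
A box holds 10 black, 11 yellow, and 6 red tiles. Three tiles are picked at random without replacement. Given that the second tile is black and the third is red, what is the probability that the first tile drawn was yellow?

P(first=yellow and the second tile is black and the third is red) = (11/27)·(10/26)·(6/25) = 22/585.
P(E) = Σ over first color = 2/65 + 22/585 + 2/117 = 10/117.
By Bayes, P(first=yellow | E) = 22/585 / 10/117 = 11/25 ≈ 0.4400.

11/25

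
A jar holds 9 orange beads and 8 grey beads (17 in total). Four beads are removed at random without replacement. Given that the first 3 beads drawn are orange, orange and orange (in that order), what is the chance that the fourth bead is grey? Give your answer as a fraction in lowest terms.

4/7

After removing 3 orange, the jar has 8 grey out of 14 remaining.
P(fourth is grey | given) = 8/14 = 4/7 ≈ 0.5714.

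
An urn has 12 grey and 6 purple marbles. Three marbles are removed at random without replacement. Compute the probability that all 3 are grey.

55/204

Unordered draws without replacement: count favorable combinations over C(18,3).
Favorable = C(12,3) · C(6,0) = 220; total = C(18,3) = 816.
P = 220/816 = 55/204 ≈ 0.2696.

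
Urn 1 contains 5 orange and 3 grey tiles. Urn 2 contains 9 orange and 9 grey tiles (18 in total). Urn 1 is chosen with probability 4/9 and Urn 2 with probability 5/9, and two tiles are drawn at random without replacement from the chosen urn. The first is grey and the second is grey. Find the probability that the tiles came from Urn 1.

P(E | Urn 1) = 3/28; P(E | Urn 2) = 4/17.
P(E) = 4/9·3/28 + 5/9·4/17 = 191/1071.
By Bayes' rule, P(Urn 1 | E) = 1/21 / 191/1071 = 51/191 ≈ 0.2670.

51/191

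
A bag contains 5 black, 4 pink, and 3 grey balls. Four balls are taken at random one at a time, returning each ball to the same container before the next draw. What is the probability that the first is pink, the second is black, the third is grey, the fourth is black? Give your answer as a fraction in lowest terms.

25/1728

Multiply the conditional probability of each draw in order, with replacement (the composition resets each draw).
P = (4/12) · (5/12) · (3/12) · (5/12) = 25/1728 ≈ 0.0145.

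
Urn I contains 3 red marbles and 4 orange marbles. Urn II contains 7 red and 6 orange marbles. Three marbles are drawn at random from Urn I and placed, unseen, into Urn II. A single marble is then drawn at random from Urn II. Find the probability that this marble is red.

29/56

Condition on how many of the transferred marbles are red (from Urn I: 3 red of 7; then Urn II has 16 total).
  0 red: C(3,0)C(4,3)/C(7,3) = 4/35; then P = 7/16
  1 red: C(3,1)C(4,2)/C(7,3) = 18/35; then P = 8/16
  2 red: C(3,2)C(4,1)/C(7,3) = 12/35; then P = 9/16
  3 red: C(3,3)C(4,0)/C(7,3) = 1/35; then P = 10/16
P(red from Urn II) = 29/56 ≈ 0.5179.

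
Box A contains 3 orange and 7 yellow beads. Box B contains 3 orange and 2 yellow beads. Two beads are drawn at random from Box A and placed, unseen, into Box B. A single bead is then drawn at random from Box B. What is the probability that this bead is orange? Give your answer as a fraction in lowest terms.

18/35

Condition on how many of the transferred beads are orange (from Box A: 3 orange of 10; then Box B has 7 total).
  0 orange: C(3,0)C(7,2)/C(10,2) = 7/15; then P = 3/7
  1 orange: C(3,1)C(7,1)/C(10,2) = 7/15; then P = 4/7
  2 orange: C(3,2)C(7,0)/C(10,2) = 1/15; then P = 5/7
P(orange from Box B) = 18/35 ≈ 0.5143.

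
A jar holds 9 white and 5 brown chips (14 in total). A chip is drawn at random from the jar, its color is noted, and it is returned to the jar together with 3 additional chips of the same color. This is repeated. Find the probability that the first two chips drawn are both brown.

After a brown draw the jar holds 8 brown out of 17.
P = (5/14)·(8/17) = 20/119 ≈ 0.1681.

20/119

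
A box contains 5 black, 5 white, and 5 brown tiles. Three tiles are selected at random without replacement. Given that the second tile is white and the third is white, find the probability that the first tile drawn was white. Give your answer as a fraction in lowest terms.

3/13

P(first=white and the second tile is white and the third is white) = (5/15)·(4/14)·(3/13) = 2/91.
P(E) = Σ over first color = 10/273 + 2/91 + 10/273 = 2/21.
By Bayes, P(first=white | E) = 2/91 / 2/21 = 3/13 ≈ 0.2308.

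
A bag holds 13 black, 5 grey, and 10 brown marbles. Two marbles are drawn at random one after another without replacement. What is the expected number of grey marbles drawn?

5/14

By linearity of expectation, E[X] = Σ P(draw i is grey); by symmetry each draw (even without replacement) has P(grey) = 5/28.
E[X] = 2 · 5/28 = 5/14 ≈ 0.3571.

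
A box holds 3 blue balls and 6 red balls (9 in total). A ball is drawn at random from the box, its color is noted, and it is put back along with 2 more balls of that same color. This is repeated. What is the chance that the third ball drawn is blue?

1/3

Sum over the four possibilities for the first two draws (blue/not-blue each), tracking how the blue count and total change by +2 per draw.
P(third is blue) = 1/3 ≈ 0.3333. (In a Pólya urn every draw has the same marginal probability 3/9.)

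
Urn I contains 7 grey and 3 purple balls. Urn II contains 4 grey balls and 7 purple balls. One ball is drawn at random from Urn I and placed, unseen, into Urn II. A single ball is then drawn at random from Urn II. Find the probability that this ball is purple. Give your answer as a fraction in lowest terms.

73/120

Condition on how many of the transferred balls are purple (from Urn I: 3 purple of 10; then Urn II has 12 total).
  0 purple: C(3,0)C(7,1)/C(10,1) = 7/10; then P = 7/12
  1 purple: C(3,1)C(7,0)/C(10,1) = 3/10; then P = 8/12
P(purple from Urn II) = 73/120 ≈ 0.6083.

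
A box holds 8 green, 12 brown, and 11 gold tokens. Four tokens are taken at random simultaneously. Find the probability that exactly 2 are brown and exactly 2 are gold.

Unordered draws without replacement: count favorable combinations over C(31,4).
Favorable = C(8,0) · C(12,2) · C(11,2) = 3630; total = C(31,4) = 31465.
P = 3630/31465 = 726/6293 ≈ 0.1154.

726/6293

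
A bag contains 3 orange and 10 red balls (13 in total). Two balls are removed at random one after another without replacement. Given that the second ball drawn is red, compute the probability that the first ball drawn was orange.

P(first=orange and the second ball drawn is red) = (3/13)·(10/12) = 5/26.
P(the second ball drawn is red) = Σ over first color = 5/26 + 15/26 = 10/13.
By Bayes, P(first=orange | the second ball drawn is red) = 5/26 / 10/13 = 1/4 ≈ 0.2500.

1/4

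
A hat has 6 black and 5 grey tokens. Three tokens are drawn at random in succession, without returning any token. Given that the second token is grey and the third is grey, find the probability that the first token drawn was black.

P(first=black and the second token is grey and the third is grey) = (6/11)·(5/10)·(4/9) = 4/33.
P(E) = Σ over first color = 4/33 + 2/33 = 2/11.
By Bayes, P(first=black | E) = 4/33 / 2/11 = 2/3 ≈ 0.6667.

2/3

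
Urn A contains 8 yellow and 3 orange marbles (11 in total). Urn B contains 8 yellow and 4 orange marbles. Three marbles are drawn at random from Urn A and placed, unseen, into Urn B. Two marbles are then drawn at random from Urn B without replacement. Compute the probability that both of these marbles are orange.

Condition on how many of the transferred marbles are orange (from Urn A: 3 orange of 11; then Urn B has 15 total).
  0 orange: C(3,0)C(8,3)/C(11,3) = 56/165; then P = C(4,2)/C(15,2) = 2/35
  1 orange: C(3,1)C(8,2)/C(11,3) = 28/55; then P = C(5,2)/C(15,2) = 2/21
  2 orange: C(3,2)C(8,1)/C(11,3) = 8/55; then P = C(6,2)/C(15,2) = 1/7
  3 orange: C(3,3)C(8,0)/C(11,3) = 1/165; then P = C(7,2)/C(15,2) = 1/5
P(both orange) = 173/1925 ≈ 0.0899.

173/1925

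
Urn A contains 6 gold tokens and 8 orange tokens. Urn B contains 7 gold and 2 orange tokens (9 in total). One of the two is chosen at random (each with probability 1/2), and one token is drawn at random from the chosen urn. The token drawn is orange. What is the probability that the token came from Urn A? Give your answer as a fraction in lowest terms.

P(orange | Urn A) = 4/7; P(orange | Urn B) = 2/9.
P(orange) = 1/2·4/7 + 1/2·2/9 = 25/63.
By Bayes' rule, P(Urn A | orange) = 2/7 / 25/63 = 18/25 ≈ 0.7200.

18/25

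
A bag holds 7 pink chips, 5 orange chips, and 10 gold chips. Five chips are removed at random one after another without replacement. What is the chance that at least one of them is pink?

101/114

Use the complement: P(at least one pink) = 1 − P(no pink).
P(none) = C(15,5)/C(22,5) = 3003/26334.
So P = 1 − 3003/26334 = 101/114 ≈ 0.8860.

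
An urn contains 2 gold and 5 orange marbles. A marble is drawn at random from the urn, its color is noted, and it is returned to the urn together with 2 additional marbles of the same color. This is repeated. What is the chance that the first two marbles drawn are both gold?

8/63

After a gold draw the urn holds 4 gold out of 9.
P = (2/7)·(4/9) = 8/63 ≈ 0.1270.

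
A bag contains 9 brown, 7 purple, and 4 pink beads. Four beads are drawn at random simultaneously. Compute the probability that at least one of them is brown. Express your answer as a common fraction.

Use the complement: P(at least one brown) = 1 − P(no brown).
P(none) = C(11,4)/C(20,4) = 330/4845.
So P = 1 − 330/4845 = 301/323 ≈ 0.9319.

301/323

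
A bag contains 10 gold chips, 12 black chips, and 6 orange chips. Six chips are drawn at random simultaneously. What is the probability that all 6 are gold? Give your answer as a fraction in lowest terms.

1/1794

Unordered draws without replacement: count favorable combinations over C(28,6).
Favorable = C(10,6) · C(12,0) · C(6,0) = 210; total = C(28,6) = 376740.
P = 210/376740 = 1/1794 ≈ 0.0006.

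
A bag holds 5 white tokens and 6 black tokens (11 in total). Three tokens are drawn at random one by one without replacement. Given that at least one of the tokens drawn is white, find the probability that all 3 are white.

2/29

P(all 3 white) = C(5,3)/C(11,3) = 2/33; P(at least one white) = 1 − C(6,3)/C(11,3) = 29/33.
Since 'all 3 white' ⊆ 'at least one white', P(all 3 | at least one) = 2/33 / 29/33 = 2/29 ≈ 0.0690.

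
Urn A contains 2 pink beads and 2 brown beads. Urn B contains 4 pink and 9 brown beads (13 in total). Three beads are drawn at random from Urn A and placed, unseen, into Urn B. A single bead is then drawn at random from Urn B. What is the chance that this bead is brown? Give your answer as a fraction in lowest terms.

Condition on how many of the transferred beads are brown (from Urn A: 2 brown of 4; then Urn B has 16 total).
  1 brown: C(2,1)C(2,2)/C(4,3) = 1/2; then P = 10/16
  2 brown: C(2,2)C(2,1)/C(4,3) = 1/2; then P = 11/16
P(brown from Urn B) = 21/32 ≈ 0.6562.

21/32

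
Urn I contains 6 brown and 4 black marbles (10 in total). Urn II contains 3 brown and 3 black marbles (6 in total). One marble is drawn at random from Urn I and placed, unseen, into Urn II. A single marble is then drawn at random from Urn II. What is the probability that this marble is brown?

18/35

Condition on how many of the transferred marbles are brown (from Urn I: 6 brown of 10; then Urn II has 7 total).
  0 brown: C(6,0)C(4,1)/C(10,1) = 2/5; then P = 3/7
  1 brown: C(6,1)C(4,0)/C(10,1) = 3/5; then P = 4/7
P(brown from Urn II) = 18/35 ≈ 0.5143.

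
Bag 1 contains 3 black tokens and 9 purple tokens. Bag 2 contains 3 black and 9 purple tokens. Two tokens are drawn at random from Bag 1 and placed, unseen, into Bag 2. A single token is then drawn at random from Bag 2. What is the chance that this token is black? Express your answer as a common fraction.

Condition on how many of the transferred tokens are black (from Bag 1: 3 black of 12; then Bag 2 has 14 total).
  0 black: C(3,0)C(9,2)/C(12,2) = 6/11; then P = 3/14
  1 black: C(3,1)C(9,1)/C(12,2) = 9/22; then P = 4/14
  2 black: C(3,2)C(9,0)/C(12,2) = 1/22; then P = 5/14
P(black from Bag 2) = 1/4 ≈ 0.2500.

1/4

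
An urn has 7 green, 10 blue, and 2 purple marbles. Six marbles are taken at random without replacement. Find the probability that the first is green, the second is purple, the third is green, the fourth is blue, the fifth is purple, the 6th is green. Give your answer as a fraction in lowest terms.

5/23256

Multiply the conditional probability of each draw in order, without replacement, so each draw removes one from its color and from the total.
P = (7/19) · (2/18) · (6/17) · (10/16) · (1/15) · (5/14) = 5/23256 ≈ 0.0002.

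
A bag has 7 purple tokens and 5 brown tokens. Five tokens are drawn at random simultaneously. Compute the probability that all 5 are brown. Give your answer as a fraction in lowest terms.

Unordered draws without replacement: count favorable combinations over C(12,5).
Favorable = C(7,0) · C(5,5) = 1; total = C(12,5) = 792.
P = 1/792 = 1/792 ≈ 0.0013.

1/792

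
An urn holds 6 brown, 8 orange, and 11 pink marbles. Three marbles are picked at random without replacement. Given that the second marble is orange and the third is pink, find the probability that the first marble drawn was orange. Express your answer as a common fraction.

P(first=orange and the second marble is orange and the third is pink) = (8/25)·(7/24)·(11/23) = 77/1725.
P(E) = Σ over first color = 22/575 + 77/1725 + 22/345 = 11/75.
By Bayes, P(first=orange | E) = 77/1725 / 11/75 = 7/23 ≈ 0.3043.

7/23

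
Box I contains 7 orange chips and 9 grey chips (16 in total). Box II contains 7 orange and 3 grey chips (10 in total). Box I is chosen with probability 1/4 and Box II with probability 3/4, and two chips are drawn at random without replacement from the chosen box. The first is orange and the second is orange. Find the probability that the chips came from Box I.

1/9

P(E | Box I) = 7/40; P(E | Box II) = 7/15.
P(E) = 1/4·7/40 + 3/4·7/15 = 63/160.
By Bayes' rule, P(Box I | E) = 7/160 / 63/160 = 1/9 ≈ 0.1111.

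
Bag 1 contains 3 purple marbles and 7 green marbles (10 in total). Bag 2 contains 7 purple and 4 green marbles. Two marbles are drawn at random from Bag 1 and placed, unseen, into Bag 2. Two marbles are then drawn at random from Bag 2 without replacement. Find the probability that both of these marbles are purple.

Condition on how many of the transferred marbles are purple (from Bag 1: 3 purple of 10; then Bag 2 has 13 total).
  0 purple: C(3,0)C(7,2)/C(10,2) = 7/15; then P = C(7,2)/C(13,2) = 7/26
  1 purple: C(3,1)C(7,1)/C(10,2) = 7/15; then P = C(8,2)/C(13,2) = 14/39
  2 purple: C(3,2)C(7,0)/C(10,2) = 1/15; then P = C(9,2)/C(13,2) = 6/13
P(both purple) = 379/1170 ≈ 0.3239.

379/1170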